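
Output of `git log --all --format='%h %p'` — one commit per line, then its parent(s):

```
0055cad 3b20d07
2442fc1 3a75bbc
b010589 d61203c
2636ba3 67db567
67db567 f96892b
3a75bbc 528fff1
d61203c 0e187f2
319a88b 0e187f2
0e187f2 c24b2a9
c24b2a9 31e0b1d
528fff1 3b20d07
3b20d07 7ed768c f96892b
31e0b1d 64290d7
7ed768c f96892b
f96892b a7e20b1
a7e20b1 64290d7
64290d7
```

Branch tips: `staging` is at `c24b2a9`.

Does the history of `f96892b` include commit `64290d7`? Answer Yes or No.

Ancestors of f96892b (commits reachable by following parents): {64290d7, a7e20b1, f96892b}.
64290d7 is in that set, so it is an ancestor of f96892b.

Yes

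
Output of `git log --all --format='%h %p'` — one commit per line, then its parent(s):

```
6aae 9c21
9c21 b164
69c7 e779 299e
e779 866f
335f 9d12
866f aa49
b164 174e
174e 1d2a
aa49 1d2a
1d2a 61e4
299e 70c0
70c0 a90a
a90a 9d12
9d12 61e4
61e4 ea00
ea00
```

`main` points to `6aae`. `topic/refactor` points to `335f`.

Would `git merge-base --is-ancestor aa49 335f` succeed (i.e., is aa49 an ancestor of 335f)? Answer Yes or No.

No

Ancestors of 335f: {335f, 61e4, 9d12, ea00}.
aa49 is not in that set, so it is not an ancestor of 335f.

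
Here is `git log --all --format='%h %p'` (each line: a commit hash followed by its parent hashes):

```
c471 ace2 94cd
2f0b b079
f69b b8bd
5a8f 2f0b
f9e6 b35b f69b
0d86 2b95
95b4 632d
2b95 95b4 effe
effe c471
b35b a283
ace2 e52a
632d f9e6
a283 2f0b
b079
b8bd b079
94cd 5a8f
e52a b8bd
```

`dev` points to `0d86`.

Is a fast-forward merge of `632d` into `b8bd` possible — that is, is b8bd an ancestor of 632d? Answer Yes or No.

Yes

A fast-forward from b8bd to 632d is possible iff b8bd is an ancestor of 632d.
Ancestors of 632d: {2f0b, 632d, a283, b079, b35b, b8bd, f69b, f9e6}.
b8bd is among them, so fast-forward is possible.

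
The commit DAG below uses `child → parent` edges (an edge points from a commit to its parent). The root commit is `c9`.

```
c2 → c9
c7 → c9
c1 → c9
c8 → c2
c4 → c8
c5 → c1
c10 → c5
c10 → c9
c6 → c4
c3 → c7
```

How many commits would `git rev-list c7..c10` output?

Reachable from c10: {c1, c10, c5, c9}.
Reachable from c7: {c7, c9}.
In c10's history but not c7's: {c1, c10, c5} — 3 commits.

3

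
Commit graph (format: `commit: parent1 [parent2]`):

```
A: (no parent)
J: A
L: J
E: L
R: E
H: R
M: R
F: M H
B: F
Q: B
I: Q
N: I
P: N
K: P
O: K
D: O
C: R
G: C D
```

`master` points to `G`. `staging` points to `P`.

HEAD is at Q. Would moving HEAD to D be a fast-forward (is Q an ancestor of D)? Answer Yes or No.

A fast-forward from Q to D is possible iff Q is an ancestor of D.
Ancestors of D: {A, B, D, E, F, H, I, J, K, L, M, N, O, P, Q, R}.
Q is among them, so fast-forward is possible.

Yes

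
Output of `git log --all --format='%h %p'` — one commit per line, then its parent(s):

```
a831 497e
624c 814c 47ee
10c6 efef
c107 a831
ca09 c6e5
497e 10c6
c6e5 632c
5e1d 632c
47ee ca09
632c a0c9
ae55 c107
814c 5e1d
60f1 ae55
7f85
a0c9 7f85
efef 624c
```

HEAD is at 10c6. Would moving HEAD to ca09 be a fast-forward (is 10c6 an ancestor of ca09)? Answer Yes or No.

No

A fast-forward from 10c6 to ca09 is possible iff 10c6 is an ancestor of ca09.
Ancestors of ca09: {632c, 7f85, a0c9, c6e5, ca09}.
10c6 is not among them, so fast-forward is not possible.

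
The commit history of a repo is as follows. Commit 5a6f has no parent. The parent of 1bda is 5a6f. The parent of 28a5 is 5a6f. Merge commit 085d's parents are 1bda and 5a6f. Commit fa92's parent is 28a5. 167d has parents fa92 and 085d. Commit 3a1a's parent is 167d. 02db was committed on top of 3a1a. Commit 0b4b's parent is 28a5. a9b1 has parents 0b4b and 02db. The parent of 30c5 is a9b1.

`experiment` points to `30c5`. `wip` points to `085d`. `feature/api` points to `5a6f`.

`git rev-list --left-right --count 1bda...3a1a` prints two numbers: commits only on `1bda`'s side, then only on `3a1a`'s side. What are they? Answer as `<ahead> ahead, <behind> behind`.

0 ahead, 5 behind

Reachable from 1bda: {1bda, 5a6f}.
Reachable from 3a1a: {085d, 167d, 1bda, 28a5, 3a1a, 5a6f, fa92}.
Only in 1bda's history (ahead): {} — 0.
Only in 3a1a's history (behind): {085d, 167d, 28a5, 3a1a, fa92} — 5.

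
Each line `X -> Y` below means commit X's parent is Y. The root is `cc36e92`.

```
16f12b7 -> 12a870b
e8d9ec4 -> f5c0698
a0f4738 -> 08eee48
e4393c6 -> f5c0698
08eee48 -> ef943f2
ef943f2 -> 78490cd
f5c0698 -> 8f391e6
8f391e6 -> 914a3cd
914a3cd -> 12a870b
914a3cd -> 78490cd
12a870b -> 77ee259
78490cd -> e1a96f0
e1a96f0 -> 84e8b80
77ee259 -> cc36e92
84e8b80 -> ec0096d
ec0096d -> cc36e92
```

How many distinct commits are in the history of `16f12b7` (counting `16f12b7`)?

Walking parent pointers from 16f12b7: reachable set = {12a870b, 16f12b7, 77ee259, cc36e92}.
That is 4 commits.

4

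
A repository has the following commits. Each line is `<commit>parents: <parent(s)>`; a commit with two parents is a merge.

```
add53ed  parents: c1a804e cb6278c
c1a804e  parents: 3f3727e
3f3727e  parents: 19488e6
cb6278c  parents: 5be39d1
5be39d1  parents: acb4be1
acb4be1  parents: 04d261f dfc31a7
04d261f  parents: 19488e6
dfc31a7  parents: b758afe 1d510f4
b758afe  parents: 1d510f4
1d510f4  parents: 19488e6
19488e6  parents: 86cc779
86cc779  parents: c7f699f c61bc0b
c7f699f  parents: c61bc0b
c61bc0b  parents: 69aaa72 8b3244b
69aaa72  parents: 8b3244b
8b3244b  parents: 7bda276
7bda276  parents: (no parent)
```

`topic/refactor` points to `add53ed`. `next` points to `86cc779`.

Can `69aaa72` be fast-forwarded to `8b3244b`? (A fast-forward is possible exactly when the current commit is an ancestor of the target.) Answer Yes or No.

No

A fast-forward from 69aaa72 to 8b3244b is possible iff 69aaa72 is an ancestor of 8b3244b.
Ancestors of 8b3244b: {7bda276, 8b3244b}.
69aaa72 is not among them, so fast-forward is not possible.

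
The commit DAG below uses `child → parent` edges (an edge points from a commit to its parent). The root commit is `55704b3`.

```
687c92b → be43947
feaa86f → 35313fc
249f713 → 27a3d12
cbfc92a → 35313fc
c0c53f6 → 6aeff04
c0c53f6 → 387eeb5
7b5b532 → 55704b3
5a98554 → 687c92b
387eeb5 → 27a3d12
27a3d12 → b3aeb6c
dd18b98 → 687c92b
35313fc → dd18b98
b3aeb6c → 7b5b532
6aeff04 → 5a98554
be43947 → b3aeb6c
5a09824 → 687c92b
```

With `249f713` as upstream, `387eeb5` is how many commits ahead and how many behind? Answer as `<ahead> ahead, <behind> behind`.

1 ahead, 1 behind

Reachable from 387eeb5: {27a3d12, 387eeb5, 55704b3, 7b5b532, b3aeb6c}.
Reachable from 249f713: {249f713, 27a3d12, 55704b3, 7b5b532, b3aeb6c}.
Only in 387eeb5's history (ahead): {387eeb5} — 1.
Only in 249f713's history (behind): {249f713} — 1.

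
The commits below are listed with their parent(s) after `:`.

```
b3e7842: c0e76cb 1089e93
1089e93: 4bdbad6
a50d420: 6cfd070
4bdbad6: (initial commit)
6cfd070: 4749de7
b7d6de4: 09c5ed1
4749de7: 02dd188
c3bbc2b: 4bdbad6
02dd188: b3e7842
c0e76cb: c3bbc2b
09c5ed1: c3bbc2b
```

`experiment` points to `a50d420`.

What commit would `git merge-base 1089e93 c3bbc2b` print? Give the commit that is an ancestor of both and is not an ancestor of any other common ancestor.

4bdbad6

Ancestors of 1089e93: {1089e93, 4bdbad6}.
Ancestors of c3bbc2b: {4bdbad6, c3bbc2b}.
Common ancestors: {4bdbad6}.
The only common ancestor is 4bdbad6, so it is the merge base.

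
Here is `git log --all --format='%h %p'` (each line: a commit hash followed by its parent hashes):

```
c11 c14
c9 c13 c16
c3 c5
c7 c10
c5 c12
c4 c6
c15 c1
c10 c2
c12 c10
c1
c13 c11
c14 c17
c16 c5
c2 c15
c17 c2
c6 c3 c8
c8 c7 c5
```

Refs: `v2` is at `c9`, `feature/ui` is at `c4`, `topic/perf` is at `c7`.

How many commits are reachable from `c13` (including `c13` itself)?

7

Walking parent pointers from c13: reachable set = {c1, c11, c13, c14, c15, c17, c2}.
That is 7 commits.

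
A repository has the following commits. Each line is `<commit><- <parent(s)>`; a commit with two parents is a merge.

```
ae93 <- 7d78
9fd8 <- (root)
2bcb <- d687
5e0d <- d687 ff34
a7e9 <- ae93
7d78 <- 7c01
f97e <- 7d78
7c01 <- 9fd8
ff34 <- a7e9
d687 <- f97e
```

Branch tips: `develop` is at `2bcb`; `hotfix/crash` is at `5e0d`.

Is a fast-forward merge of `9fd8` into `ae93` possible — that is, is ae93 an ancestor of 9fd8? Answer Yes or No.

No

A fast-forward from ae93 to 9fd8 is possible iff ae93 is an ancestor of 9fd8.
Ancestors of 9fd8: {9fd8}.
ae93 is not among them, so fast-forward is not possible.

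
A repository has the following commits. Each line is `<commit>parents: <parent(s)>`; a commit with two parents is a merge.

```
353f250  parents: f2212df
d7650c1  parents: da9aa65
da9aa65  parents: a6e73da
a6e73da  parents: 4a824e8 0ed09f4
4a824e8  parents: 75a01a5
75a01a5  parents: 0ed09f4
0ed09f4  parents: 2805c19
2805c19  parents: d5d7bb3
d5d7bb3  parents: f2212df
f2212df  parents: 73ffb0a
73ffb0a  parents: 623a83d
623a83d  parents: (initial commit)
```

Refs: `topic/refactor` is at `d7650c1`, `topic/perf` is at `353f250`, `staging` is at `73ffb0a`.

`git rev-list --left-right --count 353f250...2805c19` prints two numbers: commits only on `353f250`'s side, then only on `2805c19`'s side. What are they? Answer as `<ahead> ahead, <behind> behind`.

1 ahead, 2 behind

Reachable from 353f250: {353f250, 623a83d, 73ffb0a, f2212df}.
Reachable from 2805c19: {2805c19, 623a83d, 73ffb0a, d5d7bb3, f2212df}.
Only in 353f250's history (ahead): {353f250} — 1.
Only in 2805c19's history (behind): {2805c19, d5d7bb3} — 2.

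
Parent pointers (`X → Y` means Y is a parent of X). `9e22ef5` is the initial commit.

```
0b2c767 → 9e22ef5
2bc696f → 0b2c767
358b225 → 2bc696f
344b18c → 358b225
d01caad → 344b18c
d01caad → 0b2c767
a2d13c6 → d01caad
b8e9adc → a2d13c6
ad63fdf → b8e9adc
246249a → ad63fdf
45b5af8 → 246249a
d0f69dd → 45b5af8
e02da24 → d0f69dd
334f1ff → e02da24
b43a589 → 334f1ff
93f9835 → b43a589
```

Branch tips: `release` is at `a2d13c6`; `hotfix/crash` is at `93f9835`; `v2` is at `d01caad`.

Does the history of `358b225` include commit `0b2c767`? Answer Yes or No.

Ancestors of 358b225 (commits reachable by following parents): {0b2c767, 2bc696f, 358b225, 9e22ef5}.
0b2c767 is in that set, so it is an ancestor of 358b225.

Yes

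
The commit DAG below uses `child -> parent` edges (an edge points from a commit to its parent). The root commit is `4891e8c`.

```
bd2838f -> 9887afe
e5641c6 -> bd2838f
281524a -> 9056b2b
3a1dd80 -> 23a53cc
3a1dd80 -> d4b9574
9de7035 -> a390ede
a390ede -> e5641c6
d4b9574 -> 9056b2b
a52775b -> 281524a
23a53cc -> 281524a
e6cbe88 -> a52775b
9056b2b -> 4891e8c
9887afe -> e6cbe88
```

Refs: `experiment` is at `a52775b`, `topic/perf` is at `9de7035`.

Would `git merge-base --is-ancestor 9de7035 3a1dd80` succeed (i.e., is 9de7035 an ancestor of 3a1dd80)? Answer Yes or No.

No

Ancestors of 3a1dd80: {23a53cc, 281524a, 3a1dd80, 4891e8c, 9056b2b, d4b9574}.
9de7035 is not in that set, so it is not an ancestor of 3a1dd80.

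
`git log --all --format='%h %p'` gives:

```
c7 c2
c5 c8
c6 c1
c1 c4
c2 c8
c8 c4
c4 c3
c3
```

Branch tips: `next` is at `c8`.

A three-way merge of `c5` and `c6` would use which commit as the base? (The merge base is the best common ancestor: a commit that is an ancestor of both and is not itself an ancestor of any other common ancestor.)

Ancestors of c5: {c3, c4, c5, c8}.
Ancestors of c6: {c1, c3, c4, c6}.
Common ancestors: {c3, c4}.
Among these, c4 is not an ancestor of any other common ancestor — it is the merge base.

c4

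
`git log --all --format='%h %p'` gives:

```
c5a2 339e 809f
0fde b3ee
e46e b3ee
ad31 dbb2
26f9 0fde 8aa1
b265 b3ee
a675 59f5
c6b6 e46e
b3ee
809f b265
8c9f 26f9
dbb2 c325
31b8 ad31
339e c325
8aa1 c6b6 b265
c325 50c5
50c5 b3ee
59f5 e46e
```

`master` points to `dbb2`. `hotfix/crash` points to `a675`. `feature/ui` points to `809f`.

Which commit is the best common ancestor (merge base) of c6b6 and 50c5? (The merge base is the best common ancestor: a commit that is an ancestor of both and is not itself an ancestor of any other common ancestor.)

b3ee

Ancestors of c6b6: {b3ee, c6b6, e46e}.
Ancestors of 50c5: {50c5, b3ee}.
Common ancestors: {b3ee}.
The only common ancestor is b3ee, so it is the merge base.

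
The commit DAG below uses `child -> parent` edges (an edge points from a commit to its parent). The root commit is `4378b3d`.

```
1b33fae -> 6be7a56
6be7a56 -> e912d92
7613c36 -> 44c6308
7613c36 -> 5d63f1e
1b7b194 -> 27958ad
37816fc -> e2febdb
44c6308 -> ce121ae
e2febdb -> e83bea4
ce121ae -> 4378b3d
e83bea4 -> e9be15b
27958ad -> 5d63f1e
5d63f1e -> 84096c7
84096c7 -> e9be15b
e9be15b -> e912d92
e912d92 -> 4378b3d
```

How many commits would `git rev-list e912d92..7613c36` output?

6

Reachable from 7613c36: {4378b3d, 44c6308, 5d63f1e, 7613c36, 84096c7, ce121ae, e912d92, e9be15b}.
Reachable from e912d92: {4378b3d, e912d92}.
In 7613c36's history but not e912d92's: {44c6308, 5d63f1e, 7613c36, 84096c7, ce121ae, e9be15b} — 6 commits.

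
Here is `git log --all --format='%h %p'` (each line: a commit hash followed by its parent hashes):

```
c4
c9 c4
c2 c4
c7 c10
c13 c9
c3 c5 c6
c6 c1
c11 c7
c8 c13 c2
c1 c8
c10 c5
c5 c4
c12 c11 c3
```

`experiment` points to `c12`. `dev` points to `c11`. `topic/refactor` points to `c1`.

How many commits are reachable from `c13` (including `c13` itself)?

3

Walking parent pointers from c13: reachable set = {c13, c4, c9}.
That is 3 commits.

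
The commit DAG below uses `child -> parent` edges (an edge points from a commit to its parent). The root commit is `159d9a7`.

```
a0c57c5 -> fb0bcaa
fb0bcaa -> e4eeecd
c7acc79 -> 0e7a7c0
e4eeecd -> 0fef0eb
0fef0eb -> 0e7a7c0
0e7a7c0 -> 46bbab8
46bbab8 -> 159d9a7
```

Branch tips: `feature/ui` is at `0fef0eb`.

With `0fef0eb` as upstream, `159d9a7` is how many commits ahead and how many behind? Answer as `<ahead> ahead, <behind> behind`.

0 ahead, 3 behind

Reachable from 159d9a7: {159d9a7}.
Reachable from 0fef0eb: {0e7a7c0, 0fef0eb, 159d9a7, 46bbab8}.
Only in 159d9a7's history (ahead): {} — 0.
Only in 0fef0eb's history (behind): {0e7a7c0, 0fef0eb, 46bbab8} — 3.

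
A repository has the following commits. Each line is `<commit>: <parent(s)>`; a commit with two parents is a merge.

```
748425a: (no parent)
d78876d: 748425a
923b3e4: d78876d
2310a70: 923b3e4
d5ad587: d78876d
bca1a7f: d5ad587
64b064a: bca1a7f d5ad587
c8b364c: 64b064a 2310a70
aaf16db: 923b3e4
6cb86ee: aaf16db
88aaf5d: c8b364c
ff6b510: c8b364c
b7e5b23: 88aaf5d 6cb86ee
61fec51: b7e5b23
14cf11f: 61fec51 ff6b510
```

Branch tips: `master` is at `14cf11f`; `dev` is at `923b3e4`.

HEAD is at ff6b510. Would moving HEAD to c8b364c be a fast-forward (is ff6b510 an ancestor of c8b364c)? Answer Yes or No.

No

A fast-forward from ff6b510 to c8b364c is possible iff ff6b510 is an ancestor of c8b364c.
Ancestors of c8b364c: {2310a70, 64b064a, 748425a, 923b3e4, bca1a7f, c8b364c, d5ad587, d78876d}.
ff6b510 is not among them, so fast-forward is not possible.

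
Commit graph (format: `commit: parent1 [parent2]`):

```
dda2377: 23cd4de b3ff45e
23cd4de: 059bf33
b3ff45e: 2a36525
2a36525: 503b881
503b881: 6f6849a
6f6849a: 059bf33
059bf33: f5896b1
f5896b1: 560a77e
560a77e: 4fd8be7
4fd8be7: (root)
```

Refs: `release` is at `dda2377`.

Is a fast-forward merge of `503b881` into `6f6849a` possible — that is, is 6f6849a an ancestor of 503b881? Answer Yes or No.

A fast-forward from 6f6849a to 503b881 is possible iff 6f6849a is an ancestor of 503b881.
Ancestors of 503b881: {059bf33, 4fd8be7, 503b881, 560a77e, 6f6849a, f5896b1}.
6f6849a is among them, so fast-forward is possible.

Yes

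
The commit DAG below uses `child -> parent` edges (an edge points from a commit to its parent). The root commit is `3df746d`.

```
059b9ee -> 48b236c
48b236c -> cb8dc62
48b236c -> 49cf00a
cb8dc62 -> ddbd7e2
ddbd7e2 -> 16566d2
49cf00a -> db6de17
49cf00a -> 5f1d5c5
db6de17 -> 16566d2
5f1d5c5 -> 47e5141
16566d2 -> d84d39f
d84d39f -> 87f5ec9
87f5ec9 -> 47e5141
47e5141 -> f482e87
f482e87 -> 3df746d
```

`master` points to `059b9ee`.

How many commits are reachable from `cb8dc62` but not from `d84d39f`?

3

Reachable from cb8dc62: {16566d2, 3df746d, 47e5141, 87f5ec9, cb8dc62, d84d39f, ddbd7e2, f482e87}.
Reachable from d84d39f: {3df746d, 47e5141, 87f5ec9, d84d39f, f482e87}.
In cb8dc62's history but not d84d39f's: {16566d2, cb8dc62, ddbd7e2} — 3 commits.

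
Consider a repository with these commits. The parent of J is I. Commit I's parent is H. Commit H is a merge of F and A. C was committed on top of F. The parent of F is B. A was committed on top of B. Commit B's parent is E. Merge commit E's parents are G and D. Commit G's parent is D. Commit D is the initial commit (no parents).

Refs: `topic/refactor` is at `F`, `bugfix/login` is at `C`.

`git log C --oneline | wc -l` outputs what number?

Walking parent pointers from C: reachable set = {B, C, D, E, F, G}.
That is 6 commits.

6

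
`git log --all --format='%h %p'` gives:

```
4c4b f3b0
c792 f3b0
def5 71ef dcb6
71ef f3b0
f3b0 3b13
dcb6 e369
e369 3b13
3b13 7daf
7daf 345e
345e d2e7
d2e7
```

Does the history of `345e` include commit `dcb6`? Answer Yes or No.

No

Ancestors of 345e: {345e, d2e7}.
dcb6 is not in that set, so it is not an ancestor of 345e.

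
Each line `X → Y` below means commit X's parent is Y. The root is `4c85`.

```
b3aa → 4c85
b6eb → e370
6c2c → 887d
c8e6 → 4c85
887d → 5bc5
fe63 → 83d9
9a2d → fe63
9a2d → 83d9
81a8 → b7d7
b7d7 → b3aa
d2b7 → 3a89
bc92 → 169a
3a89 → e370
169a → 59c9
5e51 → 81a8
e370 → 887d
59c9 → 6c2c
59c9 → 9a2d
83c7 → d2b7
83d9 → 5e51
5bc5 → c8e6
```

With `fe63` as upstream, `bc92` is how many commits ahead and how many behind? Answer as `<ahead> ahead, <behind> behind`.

8 ahead, 0 behind

Reachable from bc92: {169a, 4c85, 59c9, 5bc5, 5e51, 6c2c, 81a8, 83d9, 887d, 9a2d, b3aa, b7d7, bc92, c8e6, fe63}.
Reachable from fe63: {4c85, 5e51, 81a8, 83d9, b3aa, b7d7, fe63}.
Only in bc92's history (ahead): {169a, 59c9, 5bc5, 6c2c, 887d, 9a2d, bc92, c8e6} — 8.
Only in fe63's history (behind): {} — 0.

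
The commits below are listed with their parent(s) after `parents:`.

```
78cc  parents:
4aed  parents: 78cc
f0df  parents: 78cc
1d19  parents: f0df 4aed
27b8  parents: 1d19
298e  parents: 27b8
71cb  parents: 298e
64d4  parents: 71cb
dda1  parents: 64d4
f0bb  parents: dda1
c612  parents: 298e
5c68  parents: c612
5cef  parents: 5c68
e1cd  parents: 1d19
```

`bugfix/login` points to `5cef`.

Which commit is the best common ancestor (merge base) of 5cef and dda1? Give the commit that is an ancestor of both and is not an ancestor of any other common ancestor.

Ancestors of 5cef: {1d19, 27b8, 298e, 4aed, 5c68, 5cef, 78cc, c612, f0df}.
Ancestors of dda1: {1d19, 27b8, 298e, 4aed, 64d4, 71cb, 78cc, dda1, f0df}.
Common ancestors: {1d19, 27b8, 298e, 4aed, 78cc, f0df}.
Among these, 298e is not an ancestor of any other common ancestor — it is the merge base.

298e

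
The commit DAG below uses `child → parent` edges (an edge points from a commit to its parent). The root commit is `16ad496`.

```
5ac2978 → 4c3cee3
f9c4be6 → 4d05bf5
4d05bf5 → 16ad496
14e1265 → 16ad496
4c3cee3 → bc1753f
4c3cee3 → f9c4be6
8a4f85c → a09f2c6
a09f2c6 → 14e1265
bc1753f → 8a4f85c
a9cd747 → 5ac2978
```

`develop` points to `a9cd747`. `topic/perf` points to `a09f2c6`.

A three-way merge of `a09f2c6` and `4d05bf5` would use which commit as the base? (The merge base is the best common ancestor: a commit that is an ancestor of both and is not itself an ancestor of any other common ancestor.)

16ad496

Ancestors of a09f2c6: {14e1265, 16ad496, a09f2c6}.
Ancestors of 4d05bf5: {16ad496, 4d05bf5}.
Common ancestors: {16ad496}.
The only common ancestor is 16ad496, so it is the merge base.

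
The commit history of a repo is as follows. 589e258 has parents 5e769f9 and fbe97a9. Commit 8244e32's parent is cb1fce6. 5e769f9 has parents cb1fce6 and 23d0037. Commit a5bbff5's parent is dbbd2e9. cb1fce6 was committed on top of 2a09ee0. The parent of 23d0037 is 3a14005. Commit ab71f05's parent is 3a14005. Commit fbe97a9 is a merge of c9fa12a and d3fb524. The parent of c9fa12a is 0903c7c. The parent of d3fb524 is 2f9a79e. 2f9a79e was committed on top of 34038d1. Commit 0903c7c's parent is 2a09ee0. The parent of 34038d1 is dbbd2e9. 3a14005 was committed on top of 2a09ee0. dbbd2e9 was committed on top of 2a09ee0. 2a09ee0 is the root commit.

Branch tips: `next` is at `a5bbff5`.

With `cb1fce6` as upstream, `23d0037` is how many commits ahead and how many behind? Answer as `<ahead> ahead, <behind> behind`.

2 ahead, 1 behind

Reachable from 23d0037: {23d0037, 2a09ee0, 3a14005}.
Reachable from cb1fce6: {2a09ee0, cb1fce6}.
Only in 23d0037's history (ahead): {23d0037, 3a14005} — 2.
Only in cb1fce6's history (behind): {cb1fce6} — 1.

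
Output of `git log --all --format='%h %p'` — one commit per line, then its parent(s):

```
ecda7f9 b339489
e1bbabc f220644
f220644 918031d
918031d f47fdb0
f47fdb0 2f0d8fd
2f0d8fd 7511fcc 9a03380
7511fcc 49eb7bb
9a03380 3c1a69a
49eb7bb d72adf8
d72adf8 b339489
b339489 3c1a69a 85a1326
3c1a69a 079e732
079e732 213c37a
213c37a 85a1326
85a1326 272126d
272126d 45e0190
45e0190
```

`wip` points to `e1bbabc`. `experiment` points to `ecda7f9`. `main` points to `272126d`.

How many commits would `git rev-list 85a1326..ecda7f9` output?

5

Reachable from ecda7f9: {079e732, 213c37a, 272126d, 3c1a69a, 45e0190, 85a1326, b339489, ecda7f9}.
Reachable from 85a1326: {272126d, 45e0190, 85a1326}.
In ecda7f9's history but not 85a1326's: {079e732, 213c37a, 3c1a69a, b339489, ecda7f9} — 5 commits.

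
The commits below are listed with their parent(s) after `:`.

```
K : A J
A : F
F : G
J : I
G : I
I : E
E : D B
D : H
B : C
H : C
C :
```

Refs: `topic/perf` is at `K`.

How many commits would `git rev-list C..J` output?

Reachable from J: {B, C, D, E, H, I, J}.
Reachable from C: {C}.
In J's history but not C's: {B, D, E, H, I, J} — 6 commits.

6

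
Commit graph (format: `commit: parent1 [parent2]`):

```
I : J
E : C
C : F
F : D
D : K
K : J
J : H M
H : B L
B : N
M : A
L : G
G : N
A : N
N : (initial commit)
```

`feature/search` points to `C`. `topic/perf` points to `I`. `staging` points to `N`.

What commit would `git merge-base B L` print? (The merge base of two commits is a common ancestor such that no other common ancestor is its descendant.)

Ancestors of B: {B, N}.
Ancestors of L: {G, L, N}.
Common ancestors: {N}.
The only common ancestor is N, so it is the merge base.

N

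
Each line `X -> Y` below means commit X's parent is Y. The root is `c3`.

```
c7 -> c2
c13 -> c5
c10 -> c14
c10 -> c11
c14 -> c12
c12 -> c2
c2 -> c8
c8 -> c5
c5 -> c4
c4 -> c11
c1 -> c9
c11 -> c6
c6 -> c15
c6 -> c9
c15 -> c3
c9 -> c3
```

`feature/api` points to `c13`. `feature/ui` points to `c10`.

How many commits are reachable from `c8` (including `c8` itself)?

8

Walking parent pointers from c8: reachable set = {c11, c15, c3, c4, c5, c6, c8, c9}.
That is 8 commits.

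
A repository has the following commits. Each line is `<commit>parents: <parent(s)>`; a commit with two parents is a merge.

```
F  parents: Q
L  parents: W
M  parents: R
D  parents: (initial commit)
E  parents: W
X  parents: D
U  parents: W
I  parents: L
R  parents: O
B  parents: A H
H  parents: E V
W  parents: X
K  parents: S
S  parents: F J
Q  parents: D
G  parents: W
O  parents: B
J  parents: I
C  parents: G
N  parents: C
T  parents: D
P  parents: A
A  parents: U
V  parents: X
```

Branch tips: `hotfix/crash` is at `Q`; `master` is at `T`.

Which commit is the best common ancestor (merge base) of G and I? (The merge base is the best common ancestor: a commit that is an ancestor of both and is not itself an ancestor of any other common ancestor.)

Ancestors of G: {D, G, W, X}.
Ancestors of I: {D, I, L, W, X}.
Common ancestors: {D, W, X}.
Among these, W is not an ancestor of any other common ancestor — it is the merge base.

W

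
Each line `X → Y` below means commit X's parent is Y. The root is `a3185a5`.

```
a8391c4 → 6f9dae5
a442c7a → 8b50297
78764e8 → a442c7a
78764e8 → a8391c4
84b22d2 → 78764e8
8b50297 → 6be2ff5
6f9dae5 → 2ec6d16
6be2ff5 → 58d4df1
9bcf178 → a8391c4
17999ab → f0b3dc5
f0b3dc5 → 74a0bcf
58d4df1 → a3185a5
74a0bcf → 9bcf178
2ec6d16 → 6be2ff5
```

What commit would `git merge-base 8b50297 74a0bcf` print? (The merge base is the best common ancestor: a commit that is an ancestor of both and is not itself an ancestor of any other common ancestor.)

6be2ff5

Ancestors of 8b50297: {58d4df1, 6be2ff5, 8b50297, a3185a5}.
Ancestors of 74a0bcf: {2ec6d16, 58d4df1, 6be2ff5, 6f9dae5, 74a0bcf, 9bcf178, a3185a5, a8391c4}.
Common ancestors: {58d4df1, 6be2ff5, a3185a5}.
Among these, 6be2ff5 is not an ancestor of any other common ancestor — it is the merge base.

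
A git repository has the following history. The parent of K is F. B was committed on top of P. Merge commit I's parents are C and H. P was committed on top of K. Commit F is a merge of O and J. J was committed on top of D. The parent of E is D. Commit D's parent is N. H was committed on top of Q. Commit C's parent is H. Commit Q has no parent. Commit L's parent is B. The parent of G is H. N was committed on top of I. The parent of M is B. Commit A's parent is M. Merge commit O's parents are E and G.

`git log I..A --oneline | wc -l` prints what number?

12

Reachable from A: {A, B, C, D, E, F, G, H, I, J, K, M, N, O, P, Q}.
Reachable from I: {C, H, I, Q}.
In A's history but not I's: {A, B, D, E, F, G, J, K, M, N, O, P} — 12 commits.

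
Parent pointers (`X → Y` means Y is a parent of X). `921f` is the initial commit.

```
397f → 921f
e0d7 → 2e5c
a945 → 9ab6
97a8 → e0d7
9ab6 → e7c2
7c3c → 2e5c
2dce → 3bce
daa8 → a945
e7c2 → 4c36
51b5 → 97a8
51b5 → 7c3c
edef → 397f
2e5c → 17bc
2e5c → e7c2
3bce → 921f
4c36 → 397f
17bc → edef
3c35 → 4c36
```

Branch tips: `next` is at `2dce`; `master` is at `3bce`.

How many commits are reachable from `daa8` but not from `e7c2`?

Reachable from daa8: {397f, 4c36, 921f, 9ab6, a945, daa8, e7c2}.
Reachable from e7c2: {397f, 4c36, 921f, e7c2}.
In daa8's history but not e7c2's: {9ab6, a945, daa8} — 3 commits.

3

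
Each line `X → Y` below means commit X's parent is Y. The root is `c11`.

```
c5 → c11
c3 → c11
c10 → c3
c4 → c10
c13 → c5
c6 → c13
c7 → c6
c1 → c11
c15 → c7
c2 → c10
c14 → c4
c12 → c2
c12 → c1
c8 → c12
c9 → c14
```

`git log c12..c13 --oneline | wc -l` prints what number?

2

Reachable from c13: {c11, c13, c5}.
Reachable from c12: {c1, c10, c11, c12, c2, c3}.
In c13's history but not c12's: {c13, c5} — 2 commits.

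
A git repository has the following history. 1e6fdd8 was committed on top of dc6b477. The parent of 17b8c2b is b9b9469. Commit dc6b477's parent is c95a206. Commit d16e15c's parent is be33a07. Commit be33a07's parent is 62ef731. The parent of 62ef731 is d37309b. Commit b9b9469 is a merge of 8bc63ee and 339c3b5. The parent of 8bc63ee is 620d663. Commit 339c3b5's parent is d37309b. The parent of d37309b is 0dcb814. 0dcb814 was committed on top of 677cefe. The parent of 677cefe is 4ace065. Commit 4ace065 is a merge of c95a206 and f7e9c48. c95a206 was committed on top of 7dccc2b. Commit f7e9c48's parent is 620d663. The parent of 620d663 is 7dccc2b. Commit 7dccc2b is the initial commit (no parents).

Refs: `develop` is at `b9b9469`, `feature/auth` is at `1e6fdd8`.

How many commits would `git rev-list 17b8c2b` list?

12

Walking parent pointers from 17b8c2b: reachable set = {0dcb814, 17b8c2b, 339c3b5, 4ace065, 620d663, 677cefe, 7dccc2b, 8bc63ee, b9b9469, c95a206, d37309b, f7e9c48}.
That is 12 commits.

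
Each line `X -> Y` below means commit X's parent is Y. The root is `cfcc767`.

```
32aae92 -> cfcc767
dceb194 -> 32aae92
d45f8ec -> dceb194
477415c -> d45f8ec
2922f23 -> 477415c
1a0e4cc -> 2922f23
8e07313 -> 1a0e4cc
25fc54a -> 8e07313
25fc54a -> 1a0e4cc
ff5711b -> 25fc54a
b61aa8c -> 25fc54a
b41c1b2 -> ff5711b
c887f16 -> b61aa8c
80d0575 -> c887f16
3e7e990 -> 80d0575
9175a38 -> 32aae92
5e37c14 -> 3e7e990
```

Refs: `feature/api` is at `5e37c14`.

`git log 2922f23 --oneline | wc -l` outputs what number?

Walking parent pointers from 2922f23: reachable set = {2922f23, 32aae92, 477415c, cfcc767, d45f8ec, dceb194}.
That is 6 commits.

6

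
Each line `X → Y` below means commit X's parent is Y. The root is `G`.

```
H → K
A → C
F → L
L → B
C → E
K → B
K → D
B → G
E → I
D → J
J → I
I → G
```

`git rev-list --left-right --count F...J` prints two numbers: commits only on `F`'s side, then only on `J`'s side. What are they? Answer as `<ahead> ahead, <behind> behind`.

3 ahead, 2 behind

Reachable from F: {B, F, G, L}.
Reachable from J: {G, I, J}.
Only in F's history (ahead): {B, F, L} — 3.
Only in J's history (behind): {I, J} — 2.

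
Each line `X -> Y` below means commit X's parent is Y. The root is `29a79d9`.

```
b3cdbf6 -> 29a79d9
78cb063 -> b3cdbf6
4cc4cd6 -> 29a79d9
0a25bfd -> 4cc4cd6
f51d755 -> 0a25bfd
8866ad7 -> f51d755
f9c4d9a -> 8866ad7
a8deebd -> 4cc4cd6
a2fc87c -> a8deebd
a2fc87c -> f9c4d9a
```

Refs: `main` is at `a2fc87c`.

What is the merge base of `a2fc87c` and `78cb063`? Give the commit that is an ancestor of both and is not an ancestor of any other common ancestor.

29a79d9

Ancestors of a2fc87c: {0a25bfd, 29a79d9, 4cc4cd6, 8866ad7, a2fc87c, a8deebd, f51d755, f9c4d9a}.
Ancestors of 78cb063: {29a79d9, 78cb063, b3cdbf6}.
Common ancestors: {29a79d9}.
The only common ancestor is 29a79d9, so it is the merge base.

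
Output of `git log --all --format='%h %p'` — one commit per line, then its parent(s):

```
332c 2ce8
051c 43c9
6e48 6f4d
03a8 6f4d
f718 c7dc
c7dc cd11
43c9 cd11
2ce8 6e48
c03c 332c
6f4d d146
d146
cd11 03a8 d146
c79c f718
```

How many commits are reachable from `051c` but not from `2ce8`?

4

Reachable from 051c: {03a8, 051c, 43c9, 6f4d, cd11, d146}.
Reachable from 2ce8: {2ce8, 6e48, 6f4d, d146}.
In 051c's history but not 2ce8's: {03a8, 051c, 43c9, cd11} — 4 commits.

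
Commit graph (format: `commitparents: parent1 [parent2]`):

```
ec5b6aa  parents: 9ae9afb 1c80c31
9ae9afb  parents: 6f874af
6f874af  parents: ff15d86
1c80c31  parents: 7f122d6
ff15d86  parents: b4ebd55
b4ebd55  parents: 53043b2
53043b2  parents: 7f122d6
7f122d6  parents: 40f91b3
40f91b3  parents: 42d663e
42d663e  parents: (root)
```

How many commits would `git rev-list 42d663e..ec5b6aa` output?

9

Reachable from ec5b6aa: {1c80c31, 40f91b3, 42d663e, 53043b2, 6f874af, 7f122d6, 9ae9afb, b4ebd55, ec5b6aa, ff15d86}.
Reachable from 42d663e: {42d663e}.
In ec5b6aa's history but not 42d663e's: {1c80c31, 40f91b3, 53043b2, 6f874af, 7f122d6, 9ae9afb, b4ebd55, ec5b6aa, ff15d86} — 9 commits.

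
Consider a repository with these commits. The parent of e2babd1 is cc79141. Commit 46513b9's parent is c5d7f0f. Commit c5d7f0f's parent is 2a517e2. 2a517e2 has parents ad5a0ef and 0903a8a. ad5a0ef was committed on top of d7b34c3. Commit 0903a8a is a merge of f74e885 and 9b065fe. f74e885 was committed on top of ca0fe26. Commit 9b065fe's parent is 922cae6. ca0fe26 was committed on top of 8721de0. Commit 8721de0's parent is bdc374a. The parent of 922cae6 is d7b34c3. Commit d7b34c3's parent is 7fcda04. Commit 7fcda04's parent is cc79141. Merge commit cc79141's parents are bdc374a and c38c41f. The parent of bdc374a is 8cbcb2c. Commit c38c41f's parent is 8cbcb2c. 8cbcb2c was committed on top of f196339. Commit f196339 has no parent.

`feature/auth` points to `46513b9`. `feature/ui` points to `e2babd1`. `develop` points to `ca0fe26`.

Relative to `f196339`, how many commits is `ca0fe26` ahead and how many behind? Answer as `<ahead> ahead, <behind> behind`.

Reachable from ca0fe26: {8721de0, 8cbcb2c, bdc374a, ca0fe26, f196339}.
Reachable from f196339: {f196339}.
Only in ca0fe26's history (ahead): {8721de0, 8cbcb2c, bdc374a, ca0fe26} — 4.
Only in f196339's history (behind): {} — 0.

4 ahead, 0 behind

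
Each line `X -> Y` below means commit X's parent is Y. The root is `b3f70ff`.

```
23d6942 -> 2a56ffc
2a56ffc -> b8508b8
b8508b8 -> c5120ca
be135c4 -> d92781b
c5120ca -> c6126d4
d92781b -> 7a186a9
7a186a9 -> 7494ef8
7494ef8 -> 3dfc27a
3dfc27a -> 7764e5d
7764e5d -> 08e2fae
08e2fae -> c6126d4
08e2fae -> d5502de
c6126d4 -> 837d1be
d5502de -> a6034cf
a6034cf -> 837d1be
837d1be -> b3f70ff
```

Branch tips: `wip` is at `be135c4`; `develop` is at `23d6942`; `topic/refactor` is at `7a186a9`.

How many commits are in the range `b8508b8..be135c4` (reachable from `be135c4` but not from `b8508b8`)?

Reachable from be135c4: {08e2fae, 3dfc27a, 7494ef8, 7764e5d, 7a186a9, 837d1be, a6034cf, b3f70ff, be135c4, c6126d4, d5502de, d92781b}.
Reachable from b8508b8: {837d1be, b3f70ff, b8508b8, c5120ca, c6126d4}.
In be135c4's history but not b8508b8's: {08e2fae, 3dfc27a, 7494ef8, 7764e5d, 7a186a9, a6034cf, be135c4, d5502de, d92781b} — 9 commits.

9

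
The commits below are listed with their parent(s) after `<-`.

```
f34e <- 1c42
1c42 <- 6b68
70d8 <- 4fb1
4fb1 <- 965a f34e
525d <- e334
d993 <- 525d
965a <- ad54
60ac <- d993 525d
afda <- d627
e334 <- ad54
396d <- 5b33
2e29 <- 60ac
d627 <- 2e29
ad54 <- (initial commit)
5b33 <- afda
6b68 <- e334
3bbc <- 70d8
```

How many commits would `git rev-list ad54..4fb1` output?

Reachable from 4fb1: {1c42, 4fb1, 6b68, 965a, ad54, e334, f34e}.
Reachable from ad54: {ad54}.
In 4fb1's history but not ad54's: {1c42, 4fb1, 6b68, 965a, e334, f34e} — 6 commits.

6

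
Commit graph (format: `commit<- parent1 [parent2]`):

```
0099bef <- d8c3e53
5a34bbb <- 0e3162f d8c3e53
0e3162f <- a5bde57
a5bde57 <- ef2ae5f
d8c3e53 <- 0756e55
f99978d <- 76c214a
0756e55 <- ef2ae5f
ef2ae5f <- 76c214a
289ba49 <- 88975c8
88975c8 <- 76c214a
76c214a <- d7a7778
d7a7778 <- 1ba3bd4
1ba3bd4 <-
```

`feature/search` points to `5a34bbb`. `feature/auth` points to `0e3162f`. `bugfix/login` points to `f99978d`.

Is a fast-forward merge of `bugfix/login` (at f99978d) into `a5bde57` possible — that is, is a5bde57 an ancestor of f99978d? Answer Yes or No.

A fast-forward from a5bde57 to f99978d is possible iff a5bde57 is an ancestor of f99978d.
Ancestors of f99978d: {1ba3bd4, 76c214a, d7a7778, f99978d}.
a5bde57 is not among them, so fast-forward is not possible.

No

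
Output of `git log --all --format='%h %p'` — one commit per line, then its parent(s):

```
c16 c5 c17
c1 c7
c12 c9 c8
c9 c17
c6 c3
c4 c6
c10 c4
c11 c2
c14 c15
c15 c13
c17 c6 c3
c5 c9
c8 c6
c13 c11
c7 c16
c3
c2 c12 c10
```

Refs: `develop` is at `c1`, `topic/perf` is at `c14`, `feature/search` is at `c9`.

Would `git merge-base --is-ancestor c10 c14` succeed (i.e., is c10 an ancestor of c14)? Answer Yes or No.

Ancestors of c14 (commits reachable by following parents): {c10, c11, c12, c13, c14, c15, c17, c2, c3, c4, c6, c8, c9}.
c10 is in that set, so it is an ancestor of c14.

Yes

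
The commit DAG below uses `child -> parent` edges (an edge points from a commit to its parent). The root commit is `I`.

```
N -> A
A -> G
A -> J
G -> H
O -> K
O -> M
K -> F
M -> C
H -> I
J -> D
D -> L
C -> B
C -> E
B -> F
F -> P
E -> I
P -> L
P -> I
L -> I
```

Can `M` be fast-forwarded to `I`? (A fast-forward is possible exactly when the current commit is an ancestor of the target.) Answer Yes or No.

No

A fast-forward from M to I is possible iff M is an ancestor of I.
Ancestors of I: {I}.
M is not among them, so fast-forward is not possible.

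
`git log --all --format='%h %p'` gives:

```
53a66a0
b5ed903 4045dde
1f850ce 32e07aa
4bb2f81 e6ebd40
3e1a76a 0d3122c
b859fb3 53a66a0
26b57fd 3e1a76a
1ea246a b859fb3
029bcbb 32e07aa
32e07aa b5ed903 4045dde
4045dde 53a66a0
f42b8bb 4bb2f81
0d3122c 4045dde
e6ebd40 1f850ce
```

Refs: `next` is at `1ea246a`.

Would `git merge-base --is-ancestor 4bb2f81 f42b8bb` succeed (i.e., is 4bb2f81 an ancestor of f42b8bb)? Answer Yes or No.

Ancestors of f42b8bb (commits reachable by following parents): {1f850ce, 32e07aa, 4045dde, 4bb2f81, 53a66a0, b5ed903, e6ebd40, f42b8bb}.
4bb2f81 is in that set, so it is an ancestor of f42b8bb.

Yes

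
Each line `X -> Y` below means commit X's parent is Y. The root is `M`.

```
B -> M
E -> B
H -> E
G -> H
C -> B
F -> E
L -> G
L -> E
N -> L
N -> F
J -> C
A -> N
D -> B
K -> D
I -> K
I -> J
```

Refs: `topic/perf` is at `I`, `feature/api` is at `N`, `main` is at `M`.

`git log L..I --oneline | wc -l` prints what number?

Reachable from I: {B, C, D, I, J, K, M}.
Reachable from L: {B, E, G, H, L, M}.
In I's history but not L's: {C, D, I, J, K} — 5 commits.

5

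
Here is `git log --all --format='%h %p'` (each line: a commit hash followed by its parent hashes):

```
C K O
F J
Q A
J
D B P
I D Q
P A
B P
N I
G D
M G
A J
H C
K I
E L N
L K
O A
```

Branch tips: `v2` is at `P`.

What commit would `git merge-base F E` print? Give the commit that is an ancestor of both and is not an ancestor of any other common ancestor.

J

Ancestors of F: {F, J}.
Ancestors of E: {A, B, D, E, I, J, K, L, N, P, Q}.
Common ancestors: {J}.
The only common ancestor is J, so it is the merge base.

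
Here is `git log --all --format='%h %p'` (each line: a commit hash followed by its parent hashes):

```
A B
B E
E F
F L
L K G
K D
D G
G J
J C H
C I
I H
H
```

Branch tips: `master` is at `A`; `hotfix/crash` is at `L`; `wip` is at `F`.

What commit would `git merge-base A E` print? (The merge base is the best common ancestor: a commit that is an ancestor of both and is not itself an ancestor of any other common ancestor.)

E

Ancestors of A: {A, B, C, D, E, F, G, H, I, J, K, L}.
Ancestors of E: {C, D, E, F, G, H, I, J, K, L}.
Common ancestors: {C, D, E, F, G, H, I, J, K, L}.
Among these, E is not an ancestor of any other common ancestor — it is the merge base.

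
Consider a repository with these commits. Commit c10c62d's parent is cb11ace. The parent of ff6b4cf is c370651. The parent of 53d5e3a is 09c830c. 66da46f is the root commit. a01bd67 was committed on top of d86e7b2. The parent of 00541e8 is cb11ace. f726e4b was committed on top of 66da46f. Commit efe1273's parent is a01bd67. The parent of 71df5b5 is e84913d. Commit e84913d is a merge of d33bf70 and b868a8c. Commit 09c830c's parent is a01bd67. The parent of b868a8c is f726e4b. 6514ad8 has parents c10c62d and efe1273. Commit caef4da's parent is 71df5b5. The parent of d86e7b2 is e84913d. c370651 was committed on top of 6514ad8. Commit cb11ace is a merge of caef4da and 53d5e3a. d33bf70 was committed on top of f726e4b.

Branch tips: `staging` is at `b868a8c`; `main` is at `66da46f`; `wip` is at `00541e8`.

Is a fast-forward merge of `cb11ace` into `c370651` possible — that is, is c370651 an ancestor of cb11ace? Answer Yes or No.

No

A fast-forward from c370651 to cb11ace is possible iff c370651 is an ancestor of cb11ace.
Ancestors of cb11ace: {09c830c, 53d5e3a, 66da46f, 71df5b5, a01bd67, b868a8c, caef4da, cb11ace, d33bf70, d86e7b2, e84913d, f726e4b}.
c370651 is not among them, so fast-forward is not possible.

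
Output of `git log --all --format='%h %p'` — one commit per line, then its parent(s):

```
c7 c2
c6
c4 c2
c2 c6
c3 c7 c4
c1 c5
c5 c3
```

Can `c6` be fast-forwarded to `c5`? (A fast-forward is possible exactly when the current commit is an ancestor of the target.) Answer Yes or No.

Yes

A fast-forward from c6 to c5 is possible iff c6 is an ancestor of c5.
Ancestors of c5: {c2, c3, c4, c5, c6, c7}.
c6 is among them, so fast-forward is possible.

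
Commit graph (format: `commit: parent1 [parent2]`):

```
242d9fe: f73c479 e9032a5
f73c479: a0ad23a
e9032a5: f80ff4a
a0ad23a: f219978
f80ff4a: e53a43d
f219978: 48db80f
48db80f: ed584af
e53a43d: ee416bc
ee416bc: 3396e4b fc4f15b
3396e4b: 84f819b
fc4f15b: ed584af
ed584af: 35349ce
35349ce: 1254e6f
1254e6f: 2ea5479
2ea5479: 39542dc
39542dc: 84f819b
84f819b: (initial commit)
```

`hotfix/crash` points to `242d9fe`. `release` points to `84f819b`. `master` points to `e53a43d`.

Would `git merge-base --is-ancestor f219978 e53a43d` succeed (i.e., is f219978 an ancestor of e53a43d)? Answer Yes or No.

No

Ancestors of e53a43d: {1254e6f, 2ea5479, 3396e4b, 35349ce, 39542dc, 84f819b, e53a43d, ed584af, ee416bc, fc4f15b}.
f219978 is not in that set, so it is not an ancestor of e53a43d.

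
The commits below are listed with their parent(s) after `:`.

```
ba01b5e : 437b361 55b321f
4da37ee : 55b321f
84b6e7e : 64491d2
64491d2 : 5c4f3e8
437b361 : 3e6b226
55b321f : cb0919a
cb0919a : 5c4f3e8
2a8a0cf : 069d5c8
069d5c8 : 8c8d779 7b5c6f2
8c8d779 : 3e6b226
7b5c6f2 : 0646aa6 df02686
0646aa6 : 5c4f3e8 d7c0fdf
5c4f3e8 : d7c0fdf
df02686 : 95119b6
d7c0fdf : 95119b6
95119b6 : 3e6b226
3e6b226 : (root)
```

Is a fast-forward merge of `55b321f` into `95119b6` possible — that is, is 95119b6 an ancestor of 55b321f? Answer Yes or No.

A fast-forward from 95119b6 to 55b321f is possible iff 95119b6 is an ancestor of 55b321f.
Ancestors of 55b321f: {3e6b226, 55b321f, 5c4f3e8, 95119b6, cb0919a, d7c0fdf}.
95119b6 is among them, so fast-forward is possible.

Yes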